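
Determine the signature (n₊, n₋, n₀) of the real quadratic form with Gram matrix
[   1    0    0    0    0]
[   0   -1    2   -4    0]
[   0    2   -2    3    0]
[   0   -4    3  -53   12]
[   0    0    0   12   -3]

Answer: (2, 3, 0)

Derivation:
step 0: pivot 1 → sign +
step 1: pivot -1 → sign −
step 2: pivot 2 → sign +
step 3: pivot -99/2 → sign −
step 4: pivot -1/11 → sign −
signature = (2, 3, 0)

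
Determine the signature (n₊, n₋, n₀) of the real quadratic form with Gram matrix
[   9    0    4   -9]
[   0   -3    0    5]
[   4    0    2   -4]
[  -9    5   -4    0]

Answer: (2, 2, 0)

Derivation:
step 0: pivot 9 → sign +
step 1: pivot -3 → sign −
step 2: pivot 2/9 → sign +
step 3: pivot -2/3 → sign −
signature = (2, 2, 0)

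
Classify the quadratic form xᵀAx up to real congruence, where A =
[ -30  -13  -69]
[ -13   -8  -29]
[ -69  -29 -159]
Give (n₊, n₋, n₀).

Answer: (1, 2, 0)

Derivation:
step 0: pivot -30 → sign −
step 1: pivot -71/30 → sign −
step 2: pivot 3/71 → sign +
signature = (1, 2, 0)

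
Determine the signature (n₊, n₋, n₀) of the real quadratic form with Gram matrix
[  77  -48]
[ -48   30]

step 0: pivot 77 → sign +
step 1: pivot 6/77 → sign +
signature = (2, 0, 0)

Answer: (2, 0, 0)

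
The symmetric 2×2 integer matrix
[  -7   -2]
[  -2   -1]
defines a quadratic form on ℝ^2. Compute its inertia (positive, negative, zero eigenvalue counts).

step 0: pivot -7 → sign −
step 1: pivot -3/7 → sign −
signature = (0, 2, 0)

Answer: (0, 2, 0)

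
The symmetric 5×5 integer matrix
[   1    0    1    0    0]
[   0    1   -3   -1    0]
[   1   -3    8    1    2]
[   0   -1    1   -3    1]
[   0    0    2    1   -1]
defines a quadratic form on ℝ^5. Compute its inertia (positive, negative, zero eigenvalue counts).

Answer: (3, 2, 0)

Derivation:
step 0: pivot 1 → sign +
step 1: pivot 1 → sign +
step 2: pivot -2 → sign −
step 3: pivot -2 → sign −
step 4: pivot 3/2 → sign +
signature = (3, 2, 0)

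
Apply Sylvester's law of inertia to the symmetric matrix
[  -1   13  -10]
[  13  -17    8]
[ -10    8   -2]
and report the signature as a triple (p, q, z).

step 0: pivot -1 → sign −
step 1: pivot 152 → sign +
step 2: pivot 3/38 → sign +
signature = (2, 1, 0)

Answer: (2, 1, 0)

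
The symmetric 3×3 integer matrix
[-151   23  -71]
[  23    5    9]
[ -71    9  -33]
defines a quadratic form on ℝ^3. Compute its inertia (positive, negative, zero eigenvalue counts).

step 0: pivot -151 → sign −
step 1: pivot 1284/151 → sign +
step 2: pivot -1/321 → sign −
signature = (1, 2, 0)

Answer: (1, 2, 0)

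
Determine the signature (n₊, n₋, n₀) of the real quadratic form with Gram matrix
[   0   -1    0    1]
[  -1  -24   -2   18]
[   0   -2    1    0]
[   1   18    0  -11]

step 0: pivot -24 → sign −
step 1: pivot 1/24 → sign +
step 2: pivot 1 → sign +
step 3: pivot -3 → sign −
signature = (2, 2, 0)

Answer: (2, 2, 0)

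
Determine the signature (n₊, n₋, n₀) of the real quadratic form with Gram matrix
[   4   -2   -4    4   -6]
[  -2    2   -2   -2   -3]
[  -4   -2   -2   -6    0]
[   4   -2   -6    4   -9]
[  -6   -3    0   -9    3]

step 0: pivot 4 → sign +
step 1: pivot 1 → sign +
step 2: pivot -22 → sign −
step 3: pivot 2/11 → sign +
step 4: pivot -3/2 → sign −
signature = (3, 2, 0)

Answer: (3, 2, 0)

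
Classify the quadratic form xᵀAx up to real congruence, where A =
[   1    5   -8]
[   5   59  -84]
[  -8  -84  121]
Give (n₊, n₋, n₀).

Answer: (3, 0, 0)

Derivation:
step 0: pivot 1 → sign +
step 1: pivot 34 → sign +
step 2: pivot 1/17 → sign +
signature = (3, 0, 0)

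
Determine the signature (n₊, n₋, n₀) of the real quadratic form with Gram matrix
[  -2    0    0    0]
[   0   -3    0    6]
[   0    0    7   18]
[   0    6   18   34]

Answer: (1, 3, 0)

Derivation:
step 0: pivot -2 → sign −
step 1: pivot -3 → sign −
step 2: pivot 7 → sign +
step 3: pivot -2/7 → sign −
signature = (1, 3, 0)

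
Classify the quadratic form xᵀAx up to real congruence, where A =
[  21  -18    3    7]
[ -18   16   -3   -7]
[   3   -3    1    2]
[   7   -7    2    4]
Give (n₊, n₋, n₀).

Answer: (3, 1, 0)

Derivation:
step 0: pivot 21 → sign +
step 1: pivot 4/7 → sign +
step 2: pivot 1/4 → sign +
step 3: pivot -1/3 → sign −
signature = (3, 1, 0)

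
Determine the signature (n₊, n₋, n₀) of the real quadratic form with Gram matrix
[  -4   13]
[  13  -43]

Answer: (0, 2, 0)

Derivation:
step 0: pivot -4 → sign −
step 1: pivot -3/4 → sign −
signature = (0, 2, 0)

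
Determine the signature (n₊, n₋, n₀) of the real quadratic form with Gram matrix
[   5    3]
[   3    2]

step 0: pivot 5 → sign +
step 1: pivot 1/5 → sign +
signature = (2, 0, 0)

Answer: (2, 0, 0)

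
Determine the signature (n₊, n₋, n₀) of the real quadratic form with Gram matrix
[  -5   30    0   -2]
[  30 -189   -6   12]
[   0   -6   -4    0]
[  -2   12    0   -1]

step 0: pivot -5 → sign −
step 1: pivot -9 → sign −
step 2: pivot -1/5 → sign −
step 3: row/col 3 already zero → sign 0
signature = (0, 3, 1)

Answer: (0, 3, 1)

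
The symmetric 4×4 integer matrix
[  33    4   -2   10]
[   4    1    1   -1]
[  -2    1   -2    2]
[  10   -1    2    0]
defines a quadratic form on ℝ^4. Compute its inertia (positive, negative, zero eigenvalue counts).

Answer: (2, 2, 0)

Derivation:
step 0: pivot 33 → sign +
step 1: pivot 17/33 → sign +
step 2: pivot -87/17 → sign −
step 3: pivot -6/29 → sign −
signature = (2, 2, 0)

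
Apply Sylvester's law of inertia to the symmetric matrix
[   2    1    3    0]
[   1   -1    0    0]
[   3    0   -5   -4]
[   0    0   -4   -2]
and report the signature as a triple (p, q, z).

Answer: (1, 2, 1)

Derivation:
step 0: pivot 2 → sign +
step 1: pivot -3/2 → sign −
step 2: pivot -8 → sign −
step 3: row/col 3 already zero → sign 0
signature = (1, 2, 1)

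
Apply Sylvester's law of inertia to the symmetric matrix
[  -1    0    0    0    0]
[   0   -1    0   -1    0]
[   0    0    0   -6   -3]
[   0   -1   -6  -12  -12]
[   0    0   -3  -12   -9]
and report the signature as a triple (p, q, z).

step 0: pivot -1 → sign −
step 1: pivot -1 → sign −
step 2: pivot -11 → sign −
step 3: pivot 36/11 → sign +
step 4: pivot 1/4 → sign +
signature = (2, 3, 0)

Answer: (2, 3, 0)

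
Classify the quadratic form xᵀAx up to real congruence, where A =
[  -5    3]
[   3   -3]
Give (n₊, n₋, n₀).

step 0: pivot -5 → sign −
step 1: pivot -6/5 → sign −
signature = (0, 2, 0)

Answer: (0, 2, 0)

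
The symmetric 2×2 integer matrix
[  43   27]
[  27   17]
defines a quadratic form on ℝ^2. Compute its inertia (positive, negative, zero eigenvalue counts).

step 0: pivot 43 → sign +
step 1: pivot 2/43 → sign +
signature = (2, 0, 0)

Answer: (2, 0, 0)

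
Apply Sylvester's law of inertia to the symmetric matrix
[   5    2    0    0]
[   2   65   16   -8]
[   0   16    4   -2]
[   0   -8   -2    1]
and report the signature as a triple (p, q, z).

step 0: pivot 5 → sign +
step 1: pivot 321/5 → sign +
step 2: pivot 4/321 → sign +
step 3: row/col 3 already zero → sign 0
signature = (3, 0, 1)

Answer: (3, 0, 1)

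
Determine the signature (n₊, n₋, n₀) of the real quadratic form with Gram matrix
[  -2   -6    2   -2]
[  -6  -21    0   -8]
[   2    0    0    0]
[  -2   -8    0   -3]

step 0: pivot -2 → sign −
step 1: pivot -3 → sign −
step 2: pivot 14 → sign +
step 3: pivot 1/21 → sign +
signature = (2, 2, 0)

Answer: (2, 2, 0)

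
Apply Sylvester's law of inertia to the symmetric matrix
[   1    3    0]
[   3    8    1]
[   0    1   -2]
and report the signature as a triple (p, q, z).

step 0: pivot 1 → sign +
step 1: pivot -1 → sign −
step 2: pivot -1 → sign −
signature = (1, 2, 0)

Answer: (1, 2, 0)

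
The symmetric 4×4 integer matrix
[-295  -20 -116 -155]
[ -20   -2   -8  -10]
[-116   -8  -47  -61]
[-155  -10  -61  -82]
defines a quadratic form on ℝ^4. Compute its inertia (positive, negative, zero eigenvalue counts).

Answer: (0, 4, 0)

Derivation:
step 0: pivot -295 → sign −
step 1: pivot -38/59 → sign −
step 2: pivot -129/95 → sign −
step 3: pivot -6/43 → sign −
signature = (0, 4, 0)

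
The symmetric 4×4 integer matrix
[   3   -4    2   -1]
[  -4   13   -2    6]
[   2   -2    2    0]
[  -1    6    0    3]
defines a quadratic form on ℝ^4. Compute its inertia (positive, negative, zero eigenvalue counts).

Answer: (3, 1, 0)

Derivation:
step 0: pivot 3 → sign +
step 1: pivot 23/3 → sign +
step 2: pivot 14/23 → sign +
step 3: pivot -2/7 → sign −
signature = (3, 1, 0)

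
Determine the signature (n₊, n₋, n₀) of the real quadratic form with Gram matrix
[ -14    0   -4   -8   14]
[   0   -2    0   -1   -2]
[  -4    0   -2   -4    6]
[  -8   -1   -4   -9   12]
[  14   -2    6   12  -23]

Answer: (0, 5, 0)

Derivation:
step 0: pivot -14 → sign −
step 1: pivot -2 → sign −
step 2: pivot -6/7 → sign −
step 3: pivot -1/2 → sign −
step 4: pivot -1/3 → sign −
signature = (0, 5, 0)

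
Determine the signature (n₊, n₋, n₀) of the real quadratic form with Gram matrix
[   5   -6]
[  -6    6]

Answer: (1, 1, 0)

Derivation:
step 0: pivot 5 → sign +
step 1: pivot -6/5 → sign −
signature = (1, 1, 0)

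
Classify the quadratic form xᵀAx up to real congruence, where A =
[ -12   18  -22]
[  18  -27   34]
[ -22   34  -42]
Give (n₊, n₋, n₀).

Answer: (1, 2, 0)

Derivation:
step 0: pivot -12 → sign −
step 1: pivot -5/3 → sign −
step 2: pivot 3/5 → sign +
signature = (1, 2, 0)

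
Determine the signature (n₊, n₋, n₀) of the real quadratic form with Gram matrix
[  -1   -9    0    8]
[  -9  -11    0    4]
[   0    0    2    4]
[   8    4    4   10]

step 0: pivot -1 → sign −
step 1: pivot 70 → sign +
step 2: pivot 2 → sign +
step 3: pivot -2/35 → sign −
signature = (2, 2, 0)

Answer: (2, 2, 0)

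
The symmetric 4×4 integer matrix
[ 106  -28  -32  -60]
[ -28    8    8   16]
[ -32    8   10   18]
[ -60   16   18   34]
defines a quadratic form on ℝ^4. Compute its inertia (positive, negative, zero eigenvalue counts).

Answer: (2, 0, 2)

Derivation:
step 0: pivot 106 → sign +
step 1: pivot 32/53 → sign +
step 2: row/col 2 already zero → sign 0
step 3: row/col 3 already zero → sign 0
signature = (2, 0, 2)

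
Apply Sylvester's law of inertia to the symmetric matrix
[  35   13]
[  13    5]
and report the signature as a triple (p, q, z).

Answer: (2, 0, 0)

Derivation:
step 0: pivot 35 → sign +
step 1: pivot 6/35 → sign +
signature = (2, 0, 0)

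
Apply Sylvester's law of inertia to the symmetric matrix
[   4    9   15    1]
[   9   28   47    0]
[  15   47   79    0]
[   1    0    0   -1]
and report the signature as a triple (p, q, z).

step 0: pivot 4 → sign +
step 1: pivot 31/4 → sign +
step 2: pivot 3/31 → sign +
step 3: pivot -2 → sign −
signature = (3, 1, 0)

Answer: (3, 1, 0)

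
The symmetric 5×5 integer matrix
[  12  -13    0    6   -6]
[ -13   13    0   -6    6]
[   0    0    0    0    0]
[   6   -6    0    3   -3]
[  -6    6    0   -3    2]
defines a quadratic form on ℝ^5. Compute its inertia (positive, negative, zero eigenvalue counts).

step 0: pivot 12 → sign +
step 1: pivot -13/12 → sign −
step 2: pivot 3/13 → sign +
step 3: pivot -1 → sign −
step 4: row/col 4 already zero → sign 0
signature = (2, 2, 1)

Answer: (2, 2, 1)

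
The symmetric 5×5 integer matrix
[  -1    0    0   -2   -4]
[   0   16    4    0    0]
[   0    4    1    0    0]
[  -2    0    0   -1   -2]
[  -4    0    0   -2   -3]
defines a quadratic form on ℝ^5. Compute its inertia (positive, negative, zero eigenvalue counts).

step 0: pivot -1 → sign −
step 1: pivot 16 → sign +
step 2: pivot 3 → sign +
step 3: pivot 1 → sign +
step 4: row/col 4 already zero → sign 0
signature = (3, 1, 1)

Answer: (3, 1, 1)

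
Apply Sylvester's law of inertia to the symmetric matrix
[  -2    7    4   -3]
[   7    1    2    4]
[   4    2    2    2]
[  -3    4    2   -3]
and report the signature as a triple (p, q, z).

step 0: pivot -2 → sign −
step 1: pivot 51/2 → sign +
step 2: pivot -2/51 → sign −
step 3: row/col 3 already zero → sign 0
signature = (1, 2, 1)

Answer: (1, 2, 1)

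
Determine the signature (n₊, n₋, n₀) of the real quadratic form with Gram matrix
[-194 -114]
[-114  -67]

Answer: (0, 2, 0)

Derivation:
step 0: pivot -194 → sign −
step 1: pivot -1/97 → sign −
signature = (0, 2, 0)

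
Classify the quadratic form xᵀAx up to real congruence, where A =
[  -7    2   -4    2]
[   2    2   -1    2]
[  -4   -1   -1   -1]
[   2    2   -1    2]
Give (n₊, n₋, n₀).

Answer: (1, 2, 1)

Derivation:
step 0: pivot -7 → sign −
step 1: pivot 18/7 → sign +
step 2: pivot -1/2 → sign −
step 3: row/col 3 already zero → sign 0
signature = (1, 2, 1)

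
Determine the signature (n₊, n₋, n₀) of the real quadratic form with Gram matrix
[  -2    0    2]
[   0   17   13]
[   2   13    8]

step 0: pivot -2 → sign −
step 1: pivot 17 → sign +
step 2: pivot 1/17 → sign +
signature = (2, 1, 0)

Answer: (2, 1, 0)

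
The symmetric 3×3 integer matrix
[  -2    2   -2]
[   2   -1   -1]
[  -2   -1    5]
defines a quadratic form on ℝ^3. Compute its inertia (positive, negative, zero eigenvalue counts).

step 0: pivot -2 → sign −
step 1: pivot 1 → sign +
step 2: pivot -2 → sign −
signature = (1, 2, 0)

Answer: (1, 2, 0)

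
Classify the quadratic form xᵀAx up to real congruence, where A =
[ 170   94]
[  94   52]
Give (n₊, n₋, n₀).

step 0: pivot 170 → sign +
step 1: pivot 2/85 → sign +
signature = (2, 0, 0)

Answer: (2, 0, 0)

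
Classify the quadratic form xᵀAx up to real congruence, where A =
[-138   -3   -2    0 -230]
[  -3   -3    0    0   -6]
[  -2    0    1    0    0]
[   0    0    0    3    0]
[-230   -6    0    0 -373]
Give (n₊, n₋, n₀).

step 0: pivot -138 → sign −
step 1: pivot -135/46 → sign −
step 2: pivot 139/135 → sign +
step 3: pivot 3 → sign +
step 4: pivot -3/139 → sign −
signature = (2, 3, 0)

Answer: (2, 3, 0)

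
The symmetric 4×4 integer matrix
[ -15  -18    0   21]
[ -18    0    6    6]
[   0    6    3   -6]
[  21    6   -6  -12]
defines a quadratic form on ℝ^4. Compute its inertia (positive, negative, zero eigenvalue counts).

Answer: (2, 1, 1)

Derivation:
step 0: pivot -15 → sign −
step 1: pivot 108/5 → sign +
step 2: pivot 4/3 → sign +
step 3: row/col 3 already zero → sign 0
signature = (2, 1, 1)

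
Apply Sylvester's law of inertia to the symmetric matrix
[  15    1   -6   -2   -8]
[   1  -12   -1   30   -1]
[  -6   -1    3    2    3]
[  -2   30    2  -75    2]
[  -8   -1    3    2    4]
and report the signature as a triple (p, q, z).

Answer: (3, 2, 0)

Derivation:
step 0: pivot 15 → sign +
step 1: pivot -181/15 → sign −
step 2: pivot 114/181 → sign +
step 3: pivot -3/19 → sign −
step 4: pivot 1/3 → sign +
signature = (3, 2, 0)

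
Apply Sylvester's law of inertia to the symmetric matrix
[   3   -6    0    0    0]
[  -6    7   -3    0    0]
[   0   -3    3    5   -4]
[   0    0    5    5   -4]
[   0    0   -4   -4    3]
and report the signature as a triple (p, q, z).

Answer: (2, 3, 0)

Derivation:
step 0: pivot 3 → sign +
step 1: pivot -5 → sign −
step 2: pivot 24/5 → sign +
step 3: pivot -5/24 → sign −
step 4: pivot -1/5 → sign −
signature = (2, 3, 0)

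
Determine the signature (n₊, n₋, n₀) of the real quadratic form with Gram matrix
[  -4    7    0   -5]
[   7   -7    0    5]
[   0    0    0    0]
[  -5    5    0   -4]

Answer: (1, 2, 1)

Derivation:
step 0: pivot -4 → sign −
step 1: pivot 21/4 → sign +
step 2: pivot -3/7 → sign −
step 3: row/col 3 already zero → sign 0
signature = (1, 2, 1)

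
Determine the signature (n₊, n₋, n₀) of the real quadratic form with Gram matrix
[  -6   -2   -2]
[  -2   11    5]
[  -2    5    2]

step 0: pivot -6 → sign −
step 1: pivot 35/3 → sign +
step 2: pivot -3/35 → sign −
signature = (1, 2, 0)

Answer: (1, 2, 0)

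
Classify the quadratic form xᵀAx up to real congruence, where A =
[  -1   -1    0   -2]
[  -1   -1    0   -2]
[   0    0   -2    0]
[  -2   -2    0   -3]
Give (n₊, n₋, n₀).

step 0: pivot -1 → sign −
step 1: pivot -2 → sign −
step 2: pivot 1 → sign +
step 3: row/col 3 already zero → sign 0
signature = (1, 2, 1)

Answer: (1, 2, 1)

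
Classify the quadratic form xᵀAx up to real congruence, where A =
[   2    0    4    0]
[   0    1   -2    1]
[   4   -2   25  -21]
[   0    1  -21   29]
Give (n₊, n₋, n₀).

step 0: pivot 2 → sign +
step 1: pivot 1 → sign +
step 2: pivot 13 → sign +
step 3: pivot 3/13 → sign +
signature = (4, 0, 0)

Answer: (4, 0, 0)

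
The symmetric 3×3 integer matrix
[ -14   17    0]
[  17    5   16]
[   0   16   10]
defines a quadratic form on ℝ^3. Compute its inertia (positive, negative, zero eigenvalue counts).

step 0: pivot -14 → sign −
step 1: pivot 359/14 → sign +
step 2: pivot 6/359 → sign +
signature = (2, 1, 0)

Answer: (2, 1, 0)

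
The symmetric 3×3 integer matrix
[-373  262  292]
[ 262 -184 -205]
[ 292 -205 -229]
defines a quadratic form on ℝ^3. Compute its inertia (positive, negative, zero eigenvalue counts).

Answer: (1, 2, 0)

Derivation:
step 0: pivot -373 → sign −
step 1: pivot 12/373 → sign +
step 2: pivot -3/4 → sign −
signature = (1, 2, 0)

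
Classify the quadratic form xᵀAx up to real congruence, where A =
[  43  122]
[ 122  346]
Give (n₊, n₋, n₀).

step 0: pivot 43 → sign +
step 1: pivot -6/43 → sign −
signature = (1, 1, 0)

Answer: (1, 1, 0)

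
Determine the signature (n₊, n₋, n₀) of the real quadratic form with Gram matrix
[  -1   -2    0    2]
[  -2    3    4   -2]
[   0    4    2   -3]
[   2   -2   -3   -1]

step 0: pivot -1 → sign −
step 1: pivot 7 → sign +
step 2: pivot -2/7 → sign −
step 3: pivot -3/2 → sign −
signature = (1, 3, 0)

Answer: (1, 3, 0)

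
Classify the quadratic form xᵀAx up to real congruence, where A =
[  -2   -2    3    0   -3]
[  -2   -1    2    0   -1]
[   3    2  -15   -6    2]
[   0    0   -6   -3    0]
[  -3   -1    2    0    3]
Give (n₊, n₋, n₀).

step 0: pivot -2 → sign −
step 1: pivot 1 → sign +
step 2: pivot -23/2 → sign −
step 3: pivot 3/23 → sign +
step 4: pivot 3 → sign +
signature = (3, 2, 0)

Answer: (3, 2, 0)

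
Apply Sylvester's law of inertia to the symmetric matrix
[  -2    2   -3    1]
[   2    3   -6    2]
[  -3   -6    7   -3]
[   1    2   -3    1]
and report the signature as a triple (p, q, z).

step 0: pivot -2 → sign −
step 1: pivot 5 → sign +
step 2: pivot -47/10 → sign −
step 3: pivot -6/47 → sign −
signature = (1, 3, 0)

Answer: (1, 3, 0)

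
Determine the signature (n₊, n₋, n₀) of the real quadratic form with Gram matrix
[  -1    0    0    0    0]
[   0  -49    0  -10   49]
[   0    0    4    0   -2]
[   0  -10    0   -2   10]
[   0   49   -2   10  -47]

step 0: pivot -1 → sign −
step 1: pivot -49 → sign −
step 2: pivot 4 → sign +
step 3: pivot 2/49 → sign +
step 4: pivot 1 → sign +
signature = (3, 2, 0)

Answer: (3, 2, 0)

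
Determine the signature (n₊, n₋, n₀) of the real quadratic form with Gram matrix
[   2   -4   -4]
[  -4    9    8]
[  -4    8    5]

Answer: (2, 1, 0)

Derivation:
step 0: pivot 2 → sign +
step 1: pivot 1 → sign +
step 2: pivot -3 → sign −
signature = (2, 1, 0)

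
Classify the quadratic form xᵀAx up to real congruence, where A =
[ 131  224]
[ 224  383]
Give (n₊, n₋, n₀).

Answer: (1, 1, 0)

Derivation:
step 0: pivot 131 → sign +
step 1: pivot -3/131 → sign −
signature = (1, 1, 0)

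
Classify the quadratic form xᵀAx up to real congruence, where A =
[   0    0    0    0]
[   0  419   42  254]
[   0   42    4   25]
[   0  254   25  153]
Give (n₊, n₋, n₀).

Answer: (2, 1, 1)

Derivation:
step 0: pivot 419 → sign +
step 1: pivot -88/419 → sign −
step 2: pivot 3/88 → sign +
step 3: row/col 3 already zero → sign 0
signature = (2, 1, 1)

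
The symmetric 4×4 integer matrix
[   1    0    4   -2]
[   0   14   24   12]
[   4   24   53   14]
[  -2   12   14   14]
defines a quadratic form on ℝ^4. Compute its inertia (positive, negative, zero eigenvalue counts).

step 0: pivot 1 → sign +
step 1: pivot 14 → sign +
step 2: pivot -29/7 → sign −
step 3: pivot 6/29 → sign +
signature = (3, 1, 0)

Answer: (3, 1, 0)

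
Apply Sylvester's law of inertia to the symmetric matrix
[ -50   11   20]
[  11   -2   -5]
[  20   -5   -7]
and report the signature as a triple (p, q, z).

step 0: pivot -50 → sign −
step 1: pivot 21/50 → sign +
step 2: pivot 1/7 → sign +
signature = (2, 1, 0)

Answer: (2, 1, 0)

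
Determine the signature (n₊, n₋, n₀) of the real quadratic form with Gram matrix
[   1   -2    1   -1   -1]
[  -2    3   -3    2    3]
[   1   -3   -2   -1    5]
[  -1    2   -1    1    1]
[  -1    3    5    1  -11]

Answer: (2, 2, 1)

Derivation:
step 0: pivot 1 → sign +
step 1: pivot -1 → sign −
step 2: pivot -2 → sign −
step 3: pivot 3/2 → sign +
step 4: row/col 4 already zero → sign 0
signature = (2, 2, 1)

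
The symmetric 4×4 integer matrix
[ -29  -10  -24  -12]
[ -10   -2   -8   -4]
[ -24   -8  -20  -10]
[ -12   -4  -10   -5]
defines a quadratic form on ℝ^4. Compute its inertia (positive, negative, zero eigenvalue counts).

Answer: (1, 2, 1)

Derivation:
step 0: pivot -29 → sign −
step 1: pivot 42/29 → sign +
step 2: pivot -4/21 → sign −
step 3: row/col 3 already zero → sign 0
signature = (1, 2, 1)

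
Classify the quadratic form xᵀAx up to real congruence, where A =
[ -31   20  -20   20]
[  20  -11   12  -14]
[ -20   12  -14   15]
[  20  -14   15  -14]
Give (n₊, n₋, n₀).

step 0: pivot -31 → sign −
step 1: pivot 59/31 → sign +
step 2: pivot -90/59 → sign −
step 3: pivot -1/10 → sign −
signature = (1, 3, 0)

Answer: (1, 3, 0)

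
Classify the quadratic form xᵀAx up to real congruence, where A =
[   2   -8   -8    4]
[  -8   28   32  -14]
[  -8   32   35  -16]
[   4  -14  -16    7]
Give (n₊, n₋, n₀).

step 0: pivot 2 → sign +
step 1: pivot -4 → sign −
step 2: pivot 3 → sign +
step 3: row/col 3 already zero → sign 0
signature = (2, 1, 1)

Answer: (2, 1, 1)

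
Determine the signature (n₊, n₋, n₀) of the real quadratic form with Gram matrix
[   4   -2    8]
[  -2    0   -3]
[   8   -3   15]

Answer: (1, 1, 1)

Derivation:
step 0: pivot 4 → sign +
step 1: pivot -1 → sign −
step 2: row/col 2 already zero → sign 0
signature = (1, 1, 1)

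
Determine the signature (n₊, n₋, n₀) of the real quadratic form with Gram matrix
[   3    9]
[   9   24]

step 0: pivot 3 → sign +
step 1: pivot -3 → sign −
signature = (1, 1, 0)

Answer: (1, 1, 0)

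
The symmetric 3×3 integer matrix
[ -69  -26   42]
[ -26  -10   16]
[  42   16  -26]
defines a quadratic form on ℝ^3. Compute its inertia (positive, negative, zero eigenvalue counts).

Answer: (0, 3, 0)

Derivation:
step 0: pivot -69 → sign −
step 1: pivot -14/69 → sign −
step 2: pivot -2/7 → sign −
signature = (0, 3, 0)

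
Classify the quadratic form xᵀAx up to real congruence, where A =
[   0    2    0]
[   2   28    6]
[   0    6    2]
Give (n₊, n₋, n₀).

Answer: (2, 1, 0)

Derivation:
step 0: pivot 28 → sign +
step 1: pivot -1/7 → sign −
step 2: pivot 2 → sign +
signature = (2, 1, 0)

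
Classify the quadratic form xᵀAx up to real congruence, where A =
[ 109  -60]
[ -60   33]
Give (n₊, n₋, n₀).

Answer: (1, 1, 0)

Derivation:
step 0: pivot 109 → sign +
step 1: pivot -3/109 → sign −
signature = (1, 1, 0)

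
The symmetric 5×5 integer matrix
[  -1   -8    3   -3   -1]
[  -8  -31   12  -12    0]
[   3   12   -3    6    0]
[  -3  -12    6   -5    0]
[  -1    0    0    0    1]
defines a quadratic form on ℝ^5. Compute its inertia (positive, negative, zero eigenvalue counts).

Answer: (3, 2, 0)

Derivation:
step 0: pivot -1 → sign −
step 1: pivot 33 → sign +
step 2: pivot 18/11 → sign +
step 3: pivot -3/2 → sign −
step 4: pivot 2/27 → sign +
signature = (3, 2, 0)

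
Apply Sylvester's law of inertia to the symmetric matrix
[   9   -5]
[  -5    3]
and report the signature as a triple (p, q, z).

step 0: pivot 9 → sign +
step 1: pivot 2/9 → sign +
signature = (2, 0, 0)

Answer: (2, 0, 0)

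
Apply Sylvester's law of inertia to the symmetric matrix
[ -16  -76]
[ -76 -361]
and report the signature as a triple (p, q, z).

step 0: pivot -16 → sign −
step 1: row/col 1 already zero → sign 0
signature = (0, 1, 1)

Answer: (0, 1, 1)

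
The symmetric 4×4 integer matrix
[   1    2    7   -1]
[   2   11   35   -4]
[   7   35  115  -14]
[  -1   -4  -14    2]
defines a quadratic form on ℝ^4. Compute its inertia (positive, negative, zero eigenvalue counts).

step 0: pivot 1 → sign +
step 1: pivot 7 → sign +
step 2: pivot 3 → sign +
step 3: pivot 2/21 → sign +
signature = (4, 0, 0)

Answer: (4, 0, 0)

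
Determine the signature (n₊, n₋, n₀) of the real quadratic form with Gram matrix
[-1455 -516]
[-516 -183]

step 0: pivot -1455 → sign −
step 1: pivot -3/485 → sign −
signature = (0, 2, 0)

Answer: (0, 2, 0)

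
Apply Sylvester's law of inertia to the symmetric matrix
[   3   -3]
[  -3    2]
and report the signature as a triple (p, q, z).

step 0: pivot 3 → sign +
step 1: pivot -1 → sign −
signature = (1, 1, 0)

Answer: (1, 1, 0)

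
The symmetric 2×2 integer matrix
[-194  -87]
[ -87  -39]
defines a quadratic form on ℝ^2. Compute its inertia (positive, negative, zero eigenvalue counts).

Answer: (1, 1, 0)

Derivation:
step 0: pivot -194 → sign −
step 1: pivot 3/194 → sign +
signature = (1, 1, 0)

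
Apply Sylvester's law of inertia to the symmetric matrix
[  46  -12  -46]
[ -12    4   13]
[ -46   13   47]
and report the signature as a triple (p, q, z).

step 0: pivot 46 → sign +
step 1: pivot 20/23 → sign +
step 2: pivot -3/20 → sign −
signature = (2, 1, 0)

Answer: (2, 1, 0)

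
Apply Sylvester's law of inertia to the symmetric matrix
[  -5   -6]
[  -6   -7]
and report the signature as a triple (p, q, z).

step 0: pivot -5 → sign −
step 1: pivot 1/5 → sign +
signature = (1, 1, 0)

Answer: (1, 1, 0)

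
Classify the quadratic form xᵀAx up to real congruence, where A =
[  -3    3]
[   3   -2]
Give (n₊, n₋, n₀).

step 0: pivot -3 → sign −
step 1: pivot 1 → sign +
signature = (1, 1, 0)

Answer: (1, 1, 0)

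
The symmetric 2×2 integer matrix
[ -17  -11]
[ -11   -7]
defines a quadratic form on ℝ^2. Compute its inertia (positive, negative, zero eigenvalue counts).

Answer: (1, 1, 0)

Derivation:
step 0: pivot -17 → sign −
step 1: pivot 2/17 → sign +
signature = (1, 1, 0)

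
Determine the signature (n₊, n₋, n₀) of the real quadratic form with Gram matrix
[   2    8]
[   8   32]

step 0: pivot 2 → sign +
step 1: row/col 1 already zero → sign 0
signature = (1, 0, 1)

Answer: (1, 0, 1)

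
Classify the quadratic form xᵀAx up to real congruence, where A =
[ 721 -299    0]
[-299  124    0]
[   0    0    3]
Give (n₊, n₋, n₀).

step 0: pivot 721 → sign +
step 1: pivot 3/721 → sign +
step 2: pivot 3 → sign +
signature = (3, 0, 0)

Answer: (3, 0, 0)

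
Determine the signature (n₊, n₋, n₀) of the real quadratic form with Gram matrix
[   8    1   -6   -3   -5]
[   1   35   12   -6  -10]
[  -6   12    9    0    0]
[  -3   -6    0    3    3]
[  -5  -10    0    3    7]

step 0: pivot 8 → sign +
step 1: pivot 279/8 → sign +
step 2: pivot -5/31 → sign −
step 3: pivot 6/5 → sign +
step 4: pivot 2 → sign +
signature = (4, 1, 0)

Answer: (4, 1, 0)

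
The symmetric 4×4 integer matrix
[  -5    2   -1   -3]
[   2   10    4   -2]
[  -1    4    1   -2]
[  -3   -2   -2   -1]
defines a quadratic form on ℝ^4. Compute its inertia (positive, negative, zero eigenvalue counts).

step 0: pivot -5 → sign −
step 1: pivot 54/5 → sign +
step 2: pivot -4/27 → sign −
step 3: pivot 3/4 → sign +
signature = (2, 2, 0)

Answer: (2, 2, 0)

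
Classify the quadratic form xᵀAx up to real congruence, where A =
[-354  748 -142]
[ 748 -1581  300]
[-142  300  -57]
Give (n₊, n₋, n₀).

Answer: (0, 3, 0)

Derivation:
step 0: pivot -354 → sign −
step 1: pivot -85/177 → sign −
step 2: pivot -3/85 → sign −
signature = (0, 3, 0)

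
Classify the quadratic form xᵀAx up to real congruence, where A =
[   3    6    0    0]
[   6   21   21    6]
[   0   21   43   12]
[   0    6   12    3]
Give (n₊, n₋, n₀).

Answer: (2, 2, 0)

Derivation:
step 0: pivot 3 → sign +
step 1: pivot 9 → sign +
step 2: pivot -6 → sign −
step 3: pivot -1/3 → sign −
signature = (2, 2, 0)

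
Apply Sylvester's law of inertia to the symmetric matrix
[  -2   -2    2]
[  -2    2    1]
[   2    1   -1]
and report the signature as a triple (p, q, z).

step 0: pivot -2 → sign −
step 1: pivot 4 → sign +
step 2: pivot 3/4 → sign +
signature = (2, 1, 0)

Answer: (2, 1, 0)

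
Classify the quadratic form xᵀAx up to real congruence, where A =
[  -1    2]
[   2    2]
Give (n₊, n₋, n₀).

step 0: pivot -1 → sign −
step 1: pivot 6 → sign +
signature = (1, 1, 0)

Answer: (1, 1, 0)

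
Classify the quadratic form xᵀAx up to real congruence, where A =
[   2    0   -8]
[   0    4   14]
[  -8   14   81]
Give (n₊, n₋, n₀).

step 0: pivot 2 → sign +
step 1: pivot 4 → sign +
step 2: row/col 2 already zero → sign 0
signature = (2, 0, 1)

Answer: (2, 0, 1)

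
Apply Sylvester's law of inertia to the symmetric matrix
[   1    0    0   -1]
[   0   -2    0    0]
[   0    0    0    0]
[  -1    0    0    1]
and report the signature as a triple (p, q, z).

Answer: (1, 1, 2)

Derivation:
step 0: pivot 1 → sign +
step 1: pivot -2 → sign −
step 2: row/col 2 already zero → sign 0
step 3: row/col 3 already zero → sign 0
signature = (1, 1, 2)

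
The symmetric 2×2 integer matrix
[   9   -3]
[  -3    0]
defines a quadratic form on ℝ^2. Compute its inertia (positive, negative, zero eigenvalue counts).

Answer: (1, 1, 0)

Derivation:
step 0: pivot 9 → sign +
step 1: pivot -1 → sign −
signature = (1, 1, 0)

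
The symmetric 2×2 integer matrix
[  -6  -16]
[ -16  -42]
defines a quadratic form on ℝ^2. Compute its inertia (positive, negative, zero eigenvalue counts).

Answer: (1, 1, 0)

Derivation:
step 0: pivot -6 → sign −
step 1: pivot 2/3 → sign +
signature = (1, 1, 0)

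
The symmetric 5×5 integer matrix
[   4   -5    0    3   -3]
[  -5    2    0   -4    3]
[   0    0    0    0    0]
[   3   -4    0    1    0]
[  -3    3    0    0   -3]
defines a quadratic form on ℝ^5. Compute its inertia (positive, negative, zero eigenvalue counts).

Answer: (1, 3, 1)

Derivation:
step 0: pivot 4 → sign +
step 1: pivot -17/4 → sign −
step 2: pivot -21/17 → sign −
step 3: pivot -6/7 → sign −
step 4: row/col 4 already zero → sign 0
signature = (1, 3, 1)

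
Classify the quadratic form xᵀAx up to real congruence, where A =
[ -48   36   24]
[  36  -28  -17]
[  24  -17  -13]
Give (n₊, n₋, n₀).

Answer: (0, 2, 1)

Derivation:
step 0: pivot -48 → sign −
step 1: pivot -1 → sign −
step 2: row/col 2 already zero → sign 0
signature = (0, 2, 1)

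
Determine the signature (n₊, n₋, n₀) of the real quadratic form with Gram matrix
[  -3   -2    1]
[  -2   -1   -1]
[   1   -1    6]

step 0: pivot -3 → sign −
step 1: pivot 1/3 → sign +
step 2: pivot -2 → sign −
signature = (1, 2, 0)

Answer: (1, 2, 0)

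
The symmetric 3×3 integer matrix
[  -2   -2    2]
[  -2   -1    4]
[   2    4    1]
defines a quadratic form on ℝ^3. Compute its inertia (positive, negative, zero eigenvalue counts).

step 0: pivot -2 → sign −
step 1: pivot 1 → sign +
step 2: pivot -1 → sign −
signature = (1, 2, 0)

Answer: (1, 2, 0)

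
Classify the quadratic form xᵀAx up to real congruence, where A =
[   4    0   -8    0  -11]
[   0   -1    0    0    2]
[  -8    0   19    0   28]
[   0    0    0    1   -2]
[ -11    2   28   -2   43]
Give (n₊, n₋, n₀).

step 0: pivot 4 → sign +
step 1: pivot -1 → sign −
step 2: pivot 3 → sign +
step 3: pivot 1 → sign +
step 4: pivot 3/4 → sign +
signature = (4, 1, 0)

Answer: (4, 1, 0)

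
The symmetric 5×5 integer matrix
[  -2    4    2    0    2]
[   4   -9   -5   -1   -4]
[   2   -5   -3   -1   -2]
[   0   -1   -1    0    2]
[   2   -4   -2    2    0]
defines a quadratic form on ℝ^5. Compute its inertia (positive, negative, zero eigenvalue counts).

step 0: pivot -2 → sign −
step 1: pivot -1 → sign −
step 2: pivot 1 → sign +
step 3: pivot -2 → sign −
step 4: row/col 4 already zero → sign 0
signature = (1, 3, 1)

Answer: (1, 3, 1)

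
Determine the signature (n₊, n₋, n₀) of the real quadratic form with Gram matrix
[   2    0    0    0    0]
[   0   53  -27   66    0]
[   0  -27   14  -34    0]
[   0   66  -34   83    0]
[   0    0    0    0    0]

step 0: pivot 2 → sign +
step 1: pivot 53 → sign +
step 2: pivot 13/53 → sign +
step 3: pivot 3/13 → sign +
step 4: row/col 4 already zero → sign 0
signature = (4, 0, 1)

Answer: (4, 0, 1)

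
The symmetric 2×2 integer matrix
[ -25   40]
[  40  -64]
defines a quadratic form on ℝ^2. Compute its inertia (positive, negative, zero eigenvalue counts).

Answer: (0, 1, 1)

Derivation:
step 0: pivot -25 → sign −
step 1: row/col 1 already zero → sign 0
signature = (0, 1, 1)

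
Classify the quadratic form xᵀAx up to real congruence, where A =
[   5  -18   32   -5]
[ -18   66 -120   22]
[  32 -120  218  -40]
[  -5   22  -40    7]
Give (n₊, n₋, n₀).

step 0: pivot 5 → sign +
step 1: pivot 6/5 → sign +
step 2: pivot -6 → sign −
step 3: pivot -2/3 → sign −
signature = (2, 2, 0)

Answer: (2, 2, 0)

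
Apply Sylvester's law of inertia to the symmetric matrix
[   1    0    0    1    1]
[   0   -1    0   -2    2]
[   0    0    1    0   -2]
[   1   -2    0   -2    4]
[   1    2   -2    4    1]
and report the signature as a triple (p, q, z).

step 0: pivot 1 → sign +
step 1: pivot -1 → sign −
step 2: pivot 1 → sign +
step 3: pivot 1 → sign +
step 4: pivot -1 → sign −
signature = (3, 2, 0)

Answer: (3, 2, 0)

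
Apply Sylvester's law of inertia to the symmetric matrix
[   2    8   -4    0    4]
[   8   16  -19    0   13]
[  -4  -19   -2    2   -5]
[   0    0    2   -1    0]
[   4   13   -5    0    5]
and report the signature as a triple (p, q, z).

step 0: pivot 2 → sign +
step 1: pivot -16 → sign −
step 2: pivot -151/16 → sign −
step 3: pivot -87/151 → sign −
step 4: pivot -3/29 → sign −
signature = (1, 4, 0)

Answer: (1, 4, 0)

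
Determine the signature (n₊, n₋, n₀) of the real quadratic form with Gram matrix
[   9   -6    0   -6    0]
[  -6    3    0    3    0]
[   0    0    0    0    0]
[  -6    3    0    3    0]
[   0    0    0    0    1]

Answer: (2, 1, 2)

Derivation:
step 0: pivot 9 → sign +
step 1: pivot -1 → sign −
step 2: pivot 1 → sign +
step 3: row/col 3 already zero → sign 0
step 4: row/col 4 already zero → sign 0
signature = (2, 1, 2)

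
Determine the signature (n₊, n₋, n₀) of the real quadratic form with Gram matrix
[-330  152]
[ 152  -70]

Answer: (1, 1, 0)

Derivation:
step 0: pivot -330 → sign −
step 1: pivot 2/165 → sign +
signature = (1, 1, 0)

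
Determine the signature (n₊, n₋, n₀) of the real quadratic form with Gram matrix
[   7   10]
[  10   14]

Answer: (1, 1, 0)

Derivation:
step 0: pivot 7 → sign +
step 1: pivot -2/7 → sign −
signature = (1, 1, 0)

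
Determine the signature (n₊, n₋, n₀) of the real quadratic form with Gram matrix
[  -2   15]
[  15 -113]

step 0: pivot -2 → sign −
step 1: pivot -1/2 → sign −
signature = (0, 2, 0)

Answer: (0, 2, 0)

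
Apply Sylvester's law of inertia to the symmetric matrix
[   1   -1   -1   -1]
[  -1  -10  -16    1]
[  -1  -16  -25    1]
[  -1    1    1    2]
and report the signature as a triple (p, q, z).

step 0: pivot 1 → sign +
step 1: pivot -11 → sign −
step 2: pivot 3/11 → sign +
step 3: pivot 1 → sign +
signature = (3, 1, 0)

Answer: (3, 1, 0)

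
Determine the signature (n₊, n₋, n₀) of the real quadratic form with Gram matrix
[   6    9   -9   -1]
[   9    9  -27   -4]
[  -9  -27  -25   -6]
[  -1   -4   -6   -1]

step 0: pivot 6 → sign +
step 1: pivot -9/2 → sign −
step 2: pivot 2 → sign +
step 3: pivot 2/9 → sign +
signature = (3, 1, 0)

Answer: (3, 1, 0)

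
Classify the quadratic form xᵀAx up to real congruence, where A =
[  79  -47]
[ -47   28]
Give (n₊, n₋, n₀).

step 0: pivot 79 → sign +
step 1: pivot 3/79 → sign +
signature = (2, 0, 0)

Answer: (2, 0, 0)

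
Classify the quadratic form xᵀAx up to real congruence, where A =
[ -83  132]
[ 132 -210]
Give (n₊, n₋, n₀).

Answer: (0, 2, 0)

Derivation:
step 0: pivot -83 → sign −
step 1: pivot -6/83 → sign −
signature = (0, 2, 0)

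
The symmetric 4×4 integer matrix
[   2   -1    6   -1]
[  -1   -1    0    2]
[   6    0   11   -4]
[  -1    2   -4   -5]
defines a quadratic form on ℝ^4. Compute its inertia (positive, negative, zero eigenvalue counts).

step 0: pivot 2 → sign +
step 1: pivot -3/2 → sign −
step 2: pivot -1 → sign −
step 3: row/col 3 already zero → sign 0
signature = (1, 2, 1)

Answer: (1, 2, 1)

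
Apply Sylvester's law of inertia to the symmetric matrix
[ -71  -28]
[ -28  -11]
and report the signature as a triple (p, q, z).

step 0: pivot -71 → sign −
step 1: pivot 3/71 → sign +
signature = (1, 1, 0)

Answer: (1, 1, 0)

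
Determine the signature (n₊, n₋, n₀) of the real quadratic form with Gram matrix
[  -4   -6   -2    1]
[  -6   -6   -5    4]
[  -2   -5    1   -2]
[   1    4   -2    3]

Answer: (3, 1, 0)

Derivation:
step 0: pivot -4 → sign −
step 1: pivot 3 → sign +
step 2: pivot 2/3 → sign +
step 3: pivot 1/8 → sign +
signature = (3, 1, 0)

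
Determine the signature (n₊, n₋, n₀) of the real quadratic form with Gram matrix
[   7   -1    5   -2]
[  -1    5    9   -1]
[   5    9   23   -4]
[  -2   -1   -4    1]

step 0: pivot 7 → sign +
step 1: pivot 34/7 → sign +
step 2: pivot 3/34 → sign +
step 3: row/col 3 already zero → sign 0
signature = (3, 0, 1)

Answer: (3, 0, 1)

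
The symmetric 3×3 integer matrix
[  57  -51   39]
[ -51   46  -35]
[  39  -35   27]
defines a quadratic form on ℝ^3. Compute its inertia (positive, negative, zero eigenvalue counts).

Answer: (3, 0, 0)

Derivation:
step 0: pivot 57 → sign +
step 1: pivot 7/19 → sign +
step 2: pivot 2/7 → sign +
signature = (3, 0, 0)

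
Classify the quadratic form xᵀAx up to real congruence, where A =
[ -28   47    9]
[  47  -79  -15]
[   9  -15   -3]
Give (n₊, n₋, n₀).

Answer: (0, 2, 1)

Derivation:
step 0: pivot -28 → sign −
step 1: pivot -3/28 → sign −
step 2: row/col 2 already zero → sign 0
signature = (0, 2, 1)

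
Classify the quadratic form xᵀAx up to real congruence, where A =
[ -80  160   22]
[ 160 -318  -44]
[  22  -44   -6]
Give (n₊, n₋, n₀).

Answer: (2, 1, 0)

Derivation:
step 0: pivot -80 → sign −
step 1: pivot 2 → sign +
step 2: pivot 1/20 → sign +
signature = (2, 1, 0)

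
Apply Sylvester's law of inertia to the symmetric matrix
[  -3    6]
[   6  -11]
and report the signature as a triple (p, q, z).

step 0: pivot -3 → sign −
step 1: pivot 1 → sign +
signature = (1, 1, 0)

Answer: (1, 1, 0)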